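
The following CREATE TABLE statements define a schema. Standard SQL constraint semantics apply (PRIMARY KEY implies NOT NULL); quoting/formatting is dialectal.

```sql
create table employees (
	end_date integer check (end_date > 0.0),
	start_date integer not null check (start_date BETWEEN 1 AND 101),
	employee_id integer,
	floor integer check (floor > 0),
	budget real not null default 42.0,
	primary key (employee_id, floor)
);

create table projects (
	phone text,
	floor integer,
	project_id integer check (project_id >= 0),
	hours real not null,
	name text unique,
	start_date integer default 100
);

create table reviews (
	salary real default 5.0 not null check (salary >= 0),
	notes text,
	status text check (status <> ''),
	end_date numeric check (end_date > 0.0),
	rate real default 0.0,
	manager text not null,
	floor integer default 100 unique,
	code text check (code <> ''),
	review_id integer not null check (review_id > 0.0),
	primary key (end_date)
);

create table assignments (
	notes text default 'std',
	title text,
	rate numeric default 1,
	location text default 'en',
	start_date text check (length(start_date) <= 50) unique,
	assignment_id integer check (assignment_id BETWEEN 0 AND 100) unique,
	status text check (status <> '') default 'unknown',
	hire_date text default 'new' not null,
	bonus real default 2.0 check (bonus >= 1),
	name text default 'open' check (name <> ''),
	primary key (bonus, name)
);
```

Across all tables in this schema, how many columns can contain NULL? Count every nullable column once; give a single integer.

18

employees: 1 nullable (end_date — PK (employee_id, floor) and explicit NOT NULL columns excluded).
projects: 5 nullable (phone, floor, project_id, name, start_date — PK none and explicit NOT NULL columns excluded).
reviews: 5 nullable (notes, status, rate, floor, code — PK (end_date) and explicit NOT NULL columns excluded).
assignments: 7 nullable (notes, title, rate, location, start_date, assignment_id, status — PK (bonus, name) and explicit NOT NULL columns excluded).
Total: 1 + 5 + 5 + 7 = 18.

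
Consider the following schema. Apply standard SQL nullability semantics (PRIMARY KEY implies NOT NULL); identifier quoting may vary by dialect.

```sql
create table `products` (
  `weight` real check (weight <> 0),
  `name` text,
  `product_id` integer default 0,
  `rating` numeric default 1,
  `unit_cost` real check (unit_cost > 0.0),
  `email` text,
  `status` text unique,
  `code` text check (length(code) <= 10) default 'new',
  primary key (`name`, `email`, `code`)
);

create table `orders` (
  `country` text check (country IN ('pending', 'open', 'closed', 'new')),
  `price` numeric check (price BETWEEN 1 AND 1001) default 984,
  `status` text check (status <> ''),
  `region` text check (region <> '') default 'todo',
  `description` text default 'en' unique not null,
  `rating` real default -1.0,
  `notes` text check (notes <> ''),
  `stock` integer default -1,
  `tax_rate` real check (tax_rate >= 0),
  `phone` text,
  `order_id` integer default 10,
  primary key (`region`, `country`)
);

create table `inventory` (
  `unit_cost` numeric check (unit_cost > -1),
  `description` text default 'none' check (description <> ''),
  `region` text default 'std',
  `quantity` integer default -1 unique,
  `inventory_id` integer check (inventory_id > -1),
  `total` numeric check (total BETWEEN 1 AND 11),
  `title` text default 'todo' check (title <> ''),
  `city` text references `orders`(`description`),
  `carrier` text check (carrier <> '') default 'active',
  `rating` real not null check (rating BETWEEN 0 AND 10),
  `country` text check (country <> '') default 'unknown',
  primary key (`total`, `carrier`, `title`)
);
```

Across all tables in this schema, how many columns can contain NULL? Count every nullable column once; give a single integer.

20

products: 5 nullable (weight, product_id, rating, unit_cost, status — PK (name, email, code) and explicit NOT NULL columns excluded).
orders: 8 nullable (price, status, rating, notes, stock, tax_rate, phone, order_id — PK (region, country) and explicit NOT NULL columns excluded).
inventory: 7 nullable (unit_cost, description, region, quantity, inventory_id, city, country — PK (total, carrier, title) and explicit NOT NULL columns excluded).
Total: 5 + 8 + 7 = 20.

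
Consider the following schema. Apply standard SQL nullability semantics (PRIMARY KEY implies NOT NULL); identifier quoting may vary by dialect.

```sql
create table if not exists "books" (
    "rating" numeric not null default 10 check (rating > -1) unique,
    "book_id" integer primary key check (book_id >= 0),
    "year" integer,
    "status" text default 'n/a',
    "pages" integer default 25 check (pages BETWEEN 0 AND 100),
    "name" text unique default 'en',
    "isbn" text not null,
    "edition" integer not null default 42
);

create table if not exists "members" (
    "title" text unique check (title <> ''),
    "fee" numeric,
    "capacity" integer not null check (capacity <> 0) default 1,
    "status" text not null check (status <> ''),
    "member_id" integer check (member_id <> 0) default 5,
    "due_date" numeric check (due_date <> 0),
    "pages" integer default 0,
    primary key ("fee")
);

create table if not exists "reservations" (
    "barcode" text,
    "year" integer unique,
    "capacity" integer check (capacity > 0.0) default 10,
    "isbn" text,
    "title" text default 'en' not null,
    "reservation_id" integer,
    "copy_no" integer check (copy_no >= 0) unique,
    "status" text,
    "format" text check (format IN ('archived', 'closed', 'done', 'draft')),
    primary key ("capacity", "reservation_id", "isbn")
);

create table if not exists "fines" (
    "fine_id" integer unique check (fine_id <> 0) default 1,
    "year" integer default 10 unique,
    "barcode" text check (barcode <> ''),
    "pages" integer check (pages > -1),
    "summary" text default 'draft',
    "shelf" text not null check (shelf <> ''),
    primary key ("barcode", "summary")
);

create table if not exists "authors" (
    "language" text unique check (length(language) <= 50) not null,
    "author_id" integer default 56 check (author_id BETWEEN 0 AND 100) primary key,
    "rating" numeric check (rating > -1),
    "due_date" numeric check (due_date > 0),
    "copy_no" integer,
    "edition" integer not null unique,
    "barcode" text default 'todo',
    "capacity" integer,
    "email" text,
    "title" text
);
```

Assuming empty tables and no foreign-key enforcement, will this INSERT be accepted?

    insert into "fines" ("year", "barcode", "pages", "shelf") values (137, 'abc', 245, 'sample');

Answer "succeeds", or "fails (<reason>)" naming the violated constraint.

NOT NULL columns: barcode is supplied; shelf is supplied; summary defaults to 'draft'.
CHECK constraints: 'abc' satisfies (barcode <> ''); 245 satisfies (pages > -1); 'sample' satisfies (shelf <> '').
No constraint is violated.

succeeds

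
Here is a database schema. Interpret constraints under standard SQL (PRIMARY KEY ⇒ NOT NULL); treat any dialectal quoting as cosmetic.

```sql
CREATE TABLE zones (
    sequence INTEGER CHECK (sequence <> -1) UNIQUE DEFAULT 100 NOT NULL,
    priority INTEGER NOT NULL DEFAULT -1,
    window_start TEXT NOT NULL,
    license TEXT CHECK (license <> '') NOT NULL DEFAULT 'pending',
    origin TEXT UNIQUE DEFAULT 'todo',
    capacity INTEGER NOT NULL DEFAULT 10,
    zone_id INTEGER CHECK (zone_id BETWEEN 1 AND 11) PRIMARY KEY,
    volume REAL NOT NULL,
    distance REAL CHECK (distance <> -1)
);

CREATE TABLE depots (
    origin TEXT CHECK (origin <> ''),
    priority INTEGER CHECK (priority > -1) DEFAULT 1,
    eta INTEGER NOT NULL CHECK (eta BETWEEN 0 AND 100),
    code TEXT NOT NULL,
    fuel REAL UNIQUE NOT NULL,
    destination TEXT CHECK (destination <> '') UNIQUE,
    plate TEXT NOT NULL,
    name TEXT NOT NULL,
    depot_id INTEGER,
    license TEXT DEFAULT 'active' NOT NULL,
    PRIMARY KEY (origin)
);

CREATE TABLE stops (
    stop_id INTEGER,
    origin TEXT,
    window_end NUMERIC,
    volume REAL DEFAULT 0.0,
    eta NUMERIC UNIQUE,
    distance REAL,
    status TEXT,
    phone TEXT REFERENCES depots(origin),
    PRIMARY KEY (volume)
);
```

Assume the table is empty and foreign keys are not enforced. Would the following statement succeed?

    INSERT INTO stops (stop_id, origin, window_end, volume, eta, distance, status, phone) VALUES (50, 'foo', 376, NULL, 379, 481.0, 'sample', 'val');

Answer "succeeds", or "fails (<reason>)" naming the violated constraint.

volume is explicitly set to NULL, but volume is part of the PRIMARY KEY (implied NOT NULL).

fails (NOT NULL on volume)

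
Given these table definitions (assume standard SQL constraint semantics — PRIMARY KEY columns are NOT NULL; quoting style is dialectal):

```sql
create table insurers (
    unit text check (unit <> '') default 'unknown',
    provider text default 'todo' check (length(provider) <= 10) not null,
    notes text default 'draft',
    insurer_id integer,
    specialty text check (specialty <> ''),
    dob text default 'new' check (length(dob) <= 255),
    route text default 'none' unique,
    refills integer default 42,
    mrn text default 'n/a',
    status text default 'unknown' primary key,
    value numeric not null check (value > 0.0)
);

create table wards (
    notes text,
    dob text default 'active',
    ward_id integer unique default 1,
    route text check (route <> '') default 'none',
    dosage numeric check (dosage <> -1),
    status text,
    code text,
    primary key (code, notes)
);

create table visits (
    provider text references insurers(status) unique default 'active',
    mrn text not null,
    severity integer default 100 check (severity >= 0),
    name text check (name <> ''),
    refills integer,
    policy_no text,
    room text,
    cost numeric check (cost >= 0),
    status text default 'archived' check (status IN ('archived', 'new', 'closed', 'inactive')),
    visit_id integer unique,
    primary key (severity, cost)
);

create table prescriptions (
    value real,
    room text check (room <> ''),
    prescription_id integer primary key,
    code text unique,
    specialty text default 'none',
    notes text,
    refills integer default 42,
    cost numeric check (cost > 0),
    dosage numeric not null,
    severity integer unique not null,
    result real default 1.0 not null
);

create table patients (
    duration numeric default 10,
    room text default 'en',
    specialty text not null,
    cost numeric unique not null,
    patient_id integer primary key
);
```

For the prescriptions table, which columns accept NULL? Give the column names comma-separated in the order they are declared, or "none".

- value: no NOT NULL constraint applies → nullable.
- room: CHECK does not forbid NULL (a CHECK constraint passes when its expression is NULL) → nullable.
- prescription_id: part of the PRIMARY KEY, which implies NOT NULL → not nullable.
- code: UNIQUE does not imply NOT NULL → nullable.
- specialty: DEFAULT only fills an omitted column; an explicit NULL is still allowed → nullable.
- notes: no NOT NULL constraint applies → nullable.
- refills: DEFAULT only fills an omitted column; an explicit NULL is still allowed → nullable.
- cost: CHECK does not forbid NULL (a CHECK constraint passes when its expression is NULL) → nullable.
- dosage: declared NOT NULL → not nullable.
- severity: declared NOT NULL → not nullable.
- result: declared NOT NULL → not nullable.

value, room, code, specialty, notes, refills, cost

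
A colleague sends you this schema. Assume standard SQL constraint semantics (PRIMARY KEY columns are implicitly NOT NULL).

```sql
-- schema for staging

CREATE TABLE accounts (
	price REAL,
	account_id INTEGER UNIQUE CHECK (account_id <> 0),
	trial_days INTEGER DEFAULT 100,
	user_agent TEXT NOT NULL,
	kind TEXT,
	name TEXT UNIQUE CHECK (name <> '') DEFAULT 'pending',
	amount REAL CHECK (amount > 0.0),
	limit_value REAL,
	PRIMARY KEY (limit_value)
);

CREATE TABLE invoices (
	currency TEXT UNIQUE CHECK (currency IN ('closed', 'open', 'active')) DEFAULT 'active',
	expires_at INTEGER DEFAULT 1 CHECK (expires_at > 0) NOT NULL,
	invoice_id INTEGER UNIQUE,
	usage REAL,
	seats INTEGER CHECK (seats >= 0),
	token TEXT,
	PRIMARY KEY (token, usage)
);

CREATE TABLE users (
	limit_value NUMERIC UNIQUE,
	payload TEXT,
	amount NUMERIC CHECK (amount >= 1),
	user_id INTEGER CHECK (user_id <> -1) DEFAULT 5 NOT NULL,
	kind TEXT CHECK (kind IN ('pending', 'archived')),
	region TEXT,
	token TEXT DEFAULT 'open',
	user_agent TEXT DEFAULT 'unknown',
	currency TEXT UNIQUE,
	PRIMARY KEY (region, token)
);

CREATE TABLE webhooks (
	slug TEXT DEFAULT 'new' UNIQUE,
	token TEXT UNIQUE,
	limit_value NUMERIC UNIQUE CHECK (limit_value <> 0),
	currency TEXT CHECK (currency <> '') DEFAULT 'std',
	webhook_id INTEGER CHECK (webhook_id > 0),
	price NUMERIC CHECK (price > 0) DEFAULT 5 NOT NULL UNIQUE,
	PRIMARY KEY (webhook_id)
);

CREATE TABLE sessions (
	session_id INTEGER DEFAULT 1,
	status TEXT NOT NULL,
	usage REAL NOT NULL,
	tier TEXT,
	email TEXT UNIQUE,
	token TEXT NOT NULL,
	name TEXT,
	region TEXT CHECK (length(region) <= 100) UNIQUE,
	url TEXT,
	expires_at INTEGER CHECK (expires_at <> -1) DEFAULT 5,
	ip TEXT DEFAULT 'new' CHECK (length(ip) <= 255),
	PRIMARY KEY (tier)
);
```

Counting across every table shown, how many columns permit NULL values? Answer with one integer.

accounts: 6 nullable (price, account_id, trial_days, kind, name, amount — PK (limit_value) and explicit NOT NULL columns excluded).
invoices: 3 nullable (currency, invoice_id, seats — PK (token, usage) and explicit NOT NULL columns excluded).
users: 6 nullable (limit_value, payload, amount, kind, user_agent, currency — PK (region, token) and explicit NOT NULL columns excluded).
webhooks: 4 nullable (slug, token, limit_value, currency — PK (webhook_id) and explicit NOT NULL columns excluded).
sessions: 7 nullable (session_id, email, name, region, url, expires_at, ip — PK (tier) and explicit NOT NULL columns excluded).
Total: 6 + 3 + 6 + 4 + 7 = 26.

26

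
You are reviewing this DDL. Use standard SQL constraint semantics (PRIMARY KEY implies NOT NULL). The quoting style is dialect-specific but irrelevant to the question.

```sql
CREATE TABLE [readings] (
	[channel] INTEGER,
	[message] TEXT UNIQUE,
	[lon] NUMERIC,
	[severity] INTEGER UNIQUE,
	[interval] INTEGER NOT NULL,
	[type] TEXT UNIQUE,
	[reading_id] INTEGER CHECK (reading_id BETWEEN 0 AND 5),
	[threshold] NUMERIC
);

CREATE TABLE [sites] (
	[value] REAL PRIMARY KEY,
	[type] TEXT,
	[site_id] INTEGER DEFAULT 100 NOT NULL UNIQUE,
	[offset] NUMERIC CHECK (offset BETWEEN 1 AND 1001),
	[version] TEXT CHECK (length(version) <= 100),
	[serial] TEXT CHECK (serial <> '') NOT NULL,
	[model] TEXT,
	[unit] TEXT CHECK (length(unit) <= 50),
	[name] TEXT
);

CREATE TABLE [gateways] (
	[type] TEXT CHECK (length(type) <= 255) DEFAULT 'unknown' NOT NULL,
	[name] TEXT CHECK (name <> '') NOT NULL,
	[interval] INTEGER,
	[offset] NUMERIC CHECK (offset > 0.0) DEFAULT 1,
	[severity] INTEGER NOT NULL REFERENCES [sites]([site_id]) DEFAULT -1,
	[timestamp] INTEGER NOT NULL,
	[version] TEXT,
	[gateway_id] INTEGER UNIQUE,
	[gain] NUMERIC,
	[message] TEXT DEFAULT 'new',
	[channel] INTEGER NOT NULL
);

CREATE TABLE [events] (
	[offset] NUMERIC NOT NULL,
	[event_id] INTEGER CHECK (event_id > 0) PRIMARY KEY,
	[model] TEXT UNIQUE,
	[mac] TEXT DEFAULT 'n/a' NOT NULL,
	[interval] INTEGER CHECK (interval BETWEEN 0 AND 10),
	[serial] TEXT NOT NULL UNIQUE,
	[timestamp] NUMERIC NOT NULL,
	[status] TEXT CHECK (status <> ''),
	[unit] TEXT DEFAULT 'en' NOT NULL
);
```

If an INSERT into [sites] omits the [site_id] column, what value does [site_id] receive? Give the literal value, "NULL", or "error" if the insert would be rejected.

site_id has an explicit DEFAULT 100.
When the column is omitted from an INSERT, that default is used.

100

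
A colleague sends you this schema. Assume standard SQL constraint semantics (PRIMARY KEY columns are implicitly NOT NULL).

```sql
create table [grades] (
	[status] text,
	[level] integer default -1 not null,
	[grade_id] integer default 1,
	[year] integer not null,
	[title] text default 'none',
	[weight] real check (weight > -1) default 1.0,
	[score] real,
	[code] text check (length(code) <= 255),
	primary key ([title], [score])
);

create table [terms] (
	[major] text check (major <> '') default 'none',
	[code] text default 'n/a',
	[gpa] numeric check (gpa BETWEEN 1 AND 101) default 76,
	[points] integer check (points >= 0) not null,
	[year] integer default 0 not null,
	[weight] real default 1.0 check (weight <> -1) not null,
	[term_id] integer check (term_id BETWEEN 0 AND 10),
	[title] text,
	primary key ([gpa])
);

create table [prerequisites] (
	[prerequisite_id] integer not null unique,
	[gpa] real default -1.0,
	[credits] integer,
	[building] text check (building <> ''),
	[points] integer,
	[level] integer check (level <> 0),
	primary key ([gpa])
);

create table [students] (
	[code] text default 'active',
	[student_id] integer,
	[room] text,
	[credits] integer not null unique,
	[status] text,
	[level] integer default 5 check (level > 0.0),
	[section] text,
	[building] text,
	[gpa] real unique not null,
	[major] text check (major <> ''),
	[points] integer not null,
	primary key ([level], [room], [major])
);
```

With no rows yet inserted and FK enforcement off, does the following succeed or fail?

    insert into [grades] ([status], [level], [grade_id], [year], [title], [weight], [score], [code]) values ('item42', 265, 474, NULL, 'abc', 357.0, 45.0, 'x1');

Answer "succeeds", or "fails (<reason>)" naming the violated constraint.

fails (NOT NULL on year)

year is explicitly set to NULL, but year is declared NOT NULL.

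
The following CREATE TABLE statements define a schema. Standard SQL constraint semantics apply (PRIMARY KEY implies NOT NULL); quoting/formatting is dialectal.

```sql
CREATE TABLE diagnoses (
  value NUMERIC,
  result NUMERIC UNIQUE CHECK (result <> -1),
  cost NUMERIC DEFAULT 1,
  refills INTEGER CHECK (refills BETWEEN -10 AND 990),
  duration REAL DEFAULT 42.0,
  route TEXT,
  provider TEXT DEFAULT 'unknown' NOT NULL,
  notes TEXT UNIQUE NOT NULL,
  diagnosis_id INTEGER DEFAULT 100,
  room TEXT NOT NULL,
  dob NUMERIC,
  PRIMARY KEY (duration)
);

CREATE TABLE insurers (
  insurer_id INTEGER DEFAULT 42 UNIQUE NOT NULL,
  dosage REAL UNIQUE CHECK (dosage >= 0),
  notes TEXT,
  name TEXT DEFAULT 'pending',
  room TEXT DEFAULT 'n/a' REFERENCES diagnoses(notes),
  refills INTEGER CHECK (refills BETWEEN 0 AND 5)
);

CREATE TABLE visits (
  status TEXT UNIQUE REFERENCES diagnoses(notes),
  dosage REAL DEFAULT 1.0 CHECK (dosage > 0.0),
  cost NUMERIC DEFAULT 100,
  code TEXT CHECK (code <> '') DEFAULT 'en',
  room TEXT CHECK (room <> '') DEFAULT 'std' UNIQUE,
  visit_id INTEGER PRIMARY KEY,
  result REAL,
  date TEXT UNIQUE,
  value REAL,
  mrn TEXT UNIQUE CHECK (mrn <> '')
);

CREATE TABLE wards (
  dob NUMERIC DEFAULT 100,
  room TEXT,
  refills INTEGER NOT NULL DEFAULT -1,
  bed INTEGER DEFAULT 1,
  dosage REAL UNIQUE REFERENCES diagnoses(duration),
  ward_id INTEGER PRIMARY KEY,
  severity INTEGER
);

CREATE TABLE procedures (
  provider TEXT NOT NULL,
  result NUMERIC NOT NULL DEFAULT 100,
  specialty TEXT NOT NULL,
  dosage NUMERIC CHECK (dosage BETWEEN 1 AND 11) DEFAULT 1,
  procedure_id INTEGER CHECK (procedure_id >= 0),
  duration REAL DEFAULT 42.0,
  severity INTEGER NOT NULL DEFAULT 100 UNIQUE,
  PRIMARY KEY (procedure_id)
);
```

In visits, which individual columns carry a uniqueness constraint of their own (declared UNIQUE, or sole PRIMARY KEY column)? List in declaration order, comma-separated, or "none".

status, room, visit_id, date, mrn

- status: declared UNIQUE → unique.
- dosage: no UNIQUE or single-column PK constraint.
- cost: no UNIQUE or single-column PK constraint.
- code: no UNIQUE or single-column PK constraint.
- room: declared UNIQUE → unique.
- visit_id: single-column PRIMARY KEY → unique.
- result: no UNIQUE or single-column PK constraint.
- date: declared UNIQUE → unique.
- value: no UNIQUE or single-column PK constraint.
- mrn: declared UNIQUE → unique.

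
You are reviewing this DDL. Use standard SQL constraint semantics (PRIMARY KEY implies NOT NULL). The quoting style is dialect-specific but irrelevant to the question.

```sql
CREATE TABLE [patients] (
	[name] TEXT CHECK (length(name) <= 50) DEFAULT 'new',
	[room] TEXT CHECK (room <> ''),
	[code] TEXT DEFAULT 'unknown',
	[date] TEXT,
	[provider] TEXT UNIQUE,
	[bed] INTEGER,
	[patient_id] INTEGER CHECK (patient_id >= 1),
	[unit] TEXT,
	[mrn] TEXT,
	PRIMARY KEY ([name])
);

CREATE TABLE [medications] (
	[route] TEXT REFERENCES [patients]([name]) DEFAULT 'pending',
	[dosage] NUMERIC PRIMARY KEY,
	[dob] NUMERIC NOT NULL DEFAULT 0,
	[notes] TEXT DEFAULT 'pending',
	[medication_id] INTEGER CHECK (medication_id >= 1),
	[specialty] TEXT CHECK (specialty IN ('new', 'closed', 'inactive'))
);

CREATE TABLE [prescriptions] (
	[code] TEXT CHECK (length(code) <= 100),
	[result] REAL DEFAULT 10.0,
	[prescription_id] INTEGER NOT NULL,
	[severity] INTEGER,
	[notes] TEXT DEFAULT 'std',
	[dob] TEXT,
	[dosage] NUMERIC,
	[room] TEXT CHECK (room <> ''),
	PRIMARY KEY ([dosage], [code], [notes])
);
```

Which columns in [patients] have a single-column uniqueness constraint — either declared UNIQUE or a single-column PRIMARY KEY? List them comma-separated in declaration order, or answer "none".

name, provider

- name: single-column PRIMARY KEY → unique.
- room: no UNIQUE or single-column PK constraint.
- code: no UNIQUE or single-column PK constraint.
- date: no UNIQUE or single-column PK constraint.
- provider: declared UNIQUE → unique.
- bed: no UNIQUE or single-column PK constraint.
- patient_id: no UNIQUE or single-column PK constraint.
- unit: no UNIQUE or single-column PK constraint.
- mrn: no UNIQUE or single-column PK constraint.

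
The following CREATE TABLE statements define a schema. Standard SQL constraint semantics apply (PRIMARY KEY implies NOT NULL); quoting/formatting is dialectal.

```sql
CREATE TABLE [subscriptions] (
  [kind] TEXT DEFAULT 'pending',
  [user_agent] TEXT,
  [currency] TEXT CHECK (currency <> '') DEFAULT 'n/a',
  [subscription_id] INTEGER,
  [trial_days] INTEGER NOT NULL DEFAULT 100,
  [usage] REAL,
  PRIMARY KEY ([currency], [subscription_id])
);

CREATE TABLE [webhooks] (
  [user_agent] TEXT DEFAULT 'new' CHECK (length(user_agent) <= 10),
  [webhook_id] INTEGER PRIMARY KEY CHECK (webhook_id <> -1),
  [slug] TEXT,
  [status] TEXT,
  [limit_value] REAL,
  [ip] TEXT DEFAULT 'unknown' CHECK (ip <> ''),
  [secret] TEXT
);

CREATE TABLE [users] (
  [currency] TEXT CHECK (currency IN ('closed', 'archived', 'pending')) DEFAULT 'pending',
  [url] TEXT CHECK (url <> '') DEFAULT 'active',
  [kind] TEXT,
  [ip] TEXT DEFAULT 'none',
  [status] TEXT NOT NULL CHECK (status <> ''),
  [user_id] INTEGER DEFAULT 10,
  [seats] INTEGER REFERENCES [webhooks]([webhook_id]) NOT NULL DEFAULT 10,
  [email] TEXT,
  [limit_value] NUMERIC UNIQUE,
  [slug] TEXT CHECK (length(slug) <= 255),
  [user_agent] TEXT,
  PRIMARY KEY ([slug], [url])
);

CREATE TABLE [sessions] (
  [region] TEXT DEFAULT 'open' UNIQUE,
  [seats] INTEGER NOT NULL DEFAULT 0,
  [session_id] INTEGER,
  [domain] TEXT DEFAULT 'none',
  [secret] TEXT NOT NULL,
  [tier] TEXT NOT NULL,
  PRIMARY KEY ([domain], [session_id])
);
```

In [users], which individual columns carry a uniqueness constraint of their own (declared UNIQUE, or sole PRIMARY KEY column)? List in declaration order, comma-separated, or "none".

limit_value

- currency: no UNIQUE or single-column PK constraint.
- url: part of a composite PRIMARY KEY — only the tuple is unique, not this column on its own.
- kind: no UNIQUE or single-column PK constraint.
- ip: no UNIQUE or single-column PK constraint.
- status: no UNIQUE or single-column PK constraint.
- user_id: no UNIQUE or single-column PK constraint.
- seats: no UNIQUE or single-column PK constraint.
- email: no UNIQUE or single-column PK constraint.
- limit_value: declared UNIQUE → unique.
- slug: part of a composite PRIMARY KEY — only the tuple is unique, not this column on its own.
- user_agent: no UNIQUE or single-column PK constraint.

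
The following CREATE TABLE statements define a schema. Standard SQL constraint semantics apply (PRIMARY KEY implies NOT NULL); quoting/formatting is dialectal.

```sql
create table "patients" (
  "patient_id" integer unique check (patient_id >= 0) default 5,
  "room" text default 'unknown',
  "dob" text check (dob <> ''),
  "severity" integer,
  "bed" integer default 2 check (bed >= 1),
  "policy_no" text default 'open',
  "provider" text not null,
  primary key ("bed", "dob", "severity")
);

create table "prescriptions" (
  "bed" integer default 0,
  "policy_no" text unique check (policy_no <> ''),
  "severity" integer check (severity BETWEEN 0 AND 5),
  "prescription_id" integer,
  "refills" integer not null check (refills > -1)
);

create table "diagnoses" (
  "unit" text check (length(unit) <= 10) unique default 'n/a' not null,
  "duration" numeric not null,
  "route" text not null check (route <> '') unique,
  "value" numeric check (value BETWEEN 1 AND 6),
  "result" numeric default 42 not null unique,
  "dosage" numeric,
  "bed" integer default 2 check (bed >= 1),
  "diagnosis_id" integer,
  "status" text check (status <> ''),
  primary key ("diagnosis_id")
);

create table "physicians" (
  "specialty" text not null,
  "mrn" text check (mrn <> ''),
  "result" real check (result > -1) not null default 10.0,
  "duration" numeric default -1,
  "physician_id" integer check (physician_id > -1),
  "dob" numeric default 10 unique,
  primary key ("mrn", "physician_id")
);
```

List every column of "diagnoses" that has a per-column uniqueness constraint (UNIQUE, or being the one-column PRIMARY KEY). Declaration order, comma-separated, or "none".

- unit: declared UNIQUE → unique.
- duration: no UNIQUE or single-column PK constraint.
- route: declared UNIQUE → unique.
- value: no UNIQUE or single-column PK constraint.
- result: declared UNIQUE → unique.
- dosage: no UNIQUE or single-column PK constraint.
- bed: no UNIQUE or single-column PK constraint.
- diagnosis_id: single-column PRIMARY KEY → unique.
- status: no UNIQUE or single-column PK constraint.

unit, route, result, diagnosis_id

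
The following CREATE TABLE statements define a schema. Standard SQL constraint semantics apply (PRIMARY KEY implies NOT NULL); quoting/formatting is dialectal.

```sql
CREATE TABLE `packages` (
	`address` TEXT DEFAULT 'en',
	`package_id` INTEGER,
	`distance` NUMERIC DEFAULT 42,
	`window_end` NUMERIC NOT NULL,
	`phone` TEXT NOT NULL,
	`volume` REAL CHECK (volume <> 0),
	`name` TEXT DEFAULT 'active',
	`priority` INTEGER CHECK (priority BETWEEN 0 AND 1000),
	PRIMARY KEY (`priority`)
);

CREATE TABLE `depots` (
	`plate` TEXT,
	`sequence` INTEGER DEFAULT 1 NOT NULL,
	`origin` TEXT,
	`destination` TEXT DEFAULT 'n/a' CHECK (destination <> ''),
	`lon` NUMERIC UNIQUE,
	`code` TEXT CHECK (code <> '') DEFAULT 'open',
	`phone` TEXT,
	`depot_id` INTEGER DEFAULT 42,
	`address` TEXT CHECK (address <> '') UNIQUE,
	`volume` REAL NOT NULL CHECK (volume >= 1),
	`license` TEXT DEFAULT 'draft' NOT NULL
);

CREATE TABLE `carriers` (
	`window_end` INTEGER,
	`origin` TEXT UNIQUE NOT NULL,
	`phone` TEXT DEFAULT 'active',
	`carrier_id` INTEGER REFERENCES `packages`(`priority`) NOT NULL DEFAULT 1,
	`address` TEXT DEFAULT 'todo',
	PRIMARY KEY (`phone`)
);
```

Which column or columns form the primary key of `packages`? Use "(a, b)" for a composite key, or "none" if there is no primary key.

priority

priority is declared PRIMARY KEY as a table-level PRIMARY KEY clause.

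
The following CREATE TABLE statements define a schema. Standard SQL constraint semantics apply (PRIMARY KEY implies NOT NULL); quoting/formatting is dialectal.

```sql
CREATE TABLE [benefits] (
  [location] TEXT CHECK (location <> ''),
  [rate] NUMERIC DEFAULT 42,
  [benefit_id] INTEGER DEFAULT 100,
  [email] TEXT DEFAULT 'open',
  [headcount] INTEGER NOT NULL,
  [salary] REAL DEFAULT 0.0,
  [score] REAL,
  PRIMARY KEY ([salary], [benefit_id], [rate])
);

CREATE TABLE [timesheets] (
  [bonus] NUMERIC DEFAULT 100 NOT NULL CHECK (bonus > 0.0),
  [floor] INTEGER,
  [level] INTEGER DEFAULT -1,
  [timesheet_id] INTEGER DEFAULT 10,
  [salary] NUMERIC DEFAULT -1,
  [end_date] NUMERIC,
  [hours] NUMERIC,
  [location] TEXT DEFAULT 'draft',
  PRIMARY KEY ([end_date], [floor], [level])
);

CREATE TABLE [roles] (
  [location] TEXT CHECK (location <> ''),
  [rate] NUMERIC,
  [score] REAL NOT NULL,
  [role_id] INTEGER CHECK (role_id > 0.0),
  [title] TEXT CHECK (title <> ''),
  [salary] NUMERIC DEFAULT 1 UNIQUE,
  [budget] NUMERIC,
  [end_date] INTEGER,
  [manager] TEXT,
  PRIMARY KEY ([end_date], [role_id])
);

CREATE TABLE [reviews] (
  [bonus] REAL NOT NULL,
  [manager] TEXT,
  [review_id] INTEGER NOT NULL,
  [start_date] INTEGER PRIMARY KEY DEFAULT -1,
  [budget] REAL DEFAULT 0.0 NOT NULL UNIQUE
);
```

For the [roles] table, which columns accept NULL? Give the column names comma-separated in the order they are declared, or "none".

- location: CHECK does not forbid NULL (a CHECK constraint passes when its expression is NULL) → nullable.
- rate: no NOT NULL constraint applies → nullable.
- score: declared NOT NULL → not nullable.
- role_id: part of the PRIMARY KEY, which implies NOT NULL → not nullable.
- title: CHECK does not forbid NULL (a CHECK constraint passes when its expression is NULL) → nullable.
- salary: UNIQUE does not imply NOT NULL → nullable.
- budget: no NOT NULL constraint applies → nullable.
- end_date: part of the PRIMARY KEY, which implies NOT NULL → not nullable.
- manager: no NOT NULL constraint applies → nullable.

location, rate, title, salary, budget, manager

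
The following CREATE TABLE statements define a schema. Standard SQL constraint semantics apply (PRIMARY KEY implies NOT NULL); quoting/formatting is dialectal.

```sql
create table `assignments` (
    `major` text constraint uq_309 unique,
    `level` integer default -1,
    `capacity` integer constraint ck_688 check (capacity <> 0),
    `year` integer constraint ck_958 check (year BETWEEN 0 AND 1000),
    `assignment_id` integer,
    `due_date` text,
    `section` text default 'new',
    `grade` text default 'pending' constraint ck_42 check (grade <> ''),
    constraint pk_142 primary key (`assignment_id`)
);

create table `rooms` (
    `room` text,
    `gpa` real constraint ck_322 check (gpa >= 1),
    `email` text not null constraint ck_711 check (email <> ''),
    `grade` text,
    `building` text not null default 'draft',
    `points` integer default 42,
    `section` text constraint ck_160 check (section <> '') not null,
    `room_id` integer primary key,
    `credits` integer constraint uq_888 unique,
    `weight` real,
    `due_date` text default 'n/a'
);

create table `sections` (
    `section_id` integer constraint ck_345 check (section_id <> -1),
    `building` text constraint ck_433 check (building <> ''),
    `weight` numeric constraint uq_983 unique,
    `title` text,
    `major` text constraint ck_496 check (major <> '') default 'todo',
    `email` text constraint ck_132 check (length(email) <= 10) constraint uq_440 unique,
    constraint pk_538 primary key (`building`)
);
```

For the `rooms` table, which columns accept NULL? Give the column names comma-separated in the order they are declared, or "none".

room, gpa, grade, points, credits, weight, due_date

- room: no NOT NULL constraint applies → nullable.
- gpa: CHECK does not forbid NULL (a CHECK constraint passes when its expression is NULL) → nullable.
- email: declared NOT NULL → not nullable.
- grade: no NOT NULL constraint applies → nullable.
- building: declared NOT NULL → not nullable.
- points: DEFAULT only fills an omitted column; an explicit NULL is still allowed → nullable.
- section: declared NOT NULL → not nullable.
- room_id: part of the PRIMARY KEY, which implies NOT NULL → not nullable.
- credits: UNIQUE does not imply NOT NULL → nullable.
- weight: no NOT NULL constraint applies → nullable.
- due_date: DEFAULT only fills an omitted column; an explicit NULL is still allowed → nullable.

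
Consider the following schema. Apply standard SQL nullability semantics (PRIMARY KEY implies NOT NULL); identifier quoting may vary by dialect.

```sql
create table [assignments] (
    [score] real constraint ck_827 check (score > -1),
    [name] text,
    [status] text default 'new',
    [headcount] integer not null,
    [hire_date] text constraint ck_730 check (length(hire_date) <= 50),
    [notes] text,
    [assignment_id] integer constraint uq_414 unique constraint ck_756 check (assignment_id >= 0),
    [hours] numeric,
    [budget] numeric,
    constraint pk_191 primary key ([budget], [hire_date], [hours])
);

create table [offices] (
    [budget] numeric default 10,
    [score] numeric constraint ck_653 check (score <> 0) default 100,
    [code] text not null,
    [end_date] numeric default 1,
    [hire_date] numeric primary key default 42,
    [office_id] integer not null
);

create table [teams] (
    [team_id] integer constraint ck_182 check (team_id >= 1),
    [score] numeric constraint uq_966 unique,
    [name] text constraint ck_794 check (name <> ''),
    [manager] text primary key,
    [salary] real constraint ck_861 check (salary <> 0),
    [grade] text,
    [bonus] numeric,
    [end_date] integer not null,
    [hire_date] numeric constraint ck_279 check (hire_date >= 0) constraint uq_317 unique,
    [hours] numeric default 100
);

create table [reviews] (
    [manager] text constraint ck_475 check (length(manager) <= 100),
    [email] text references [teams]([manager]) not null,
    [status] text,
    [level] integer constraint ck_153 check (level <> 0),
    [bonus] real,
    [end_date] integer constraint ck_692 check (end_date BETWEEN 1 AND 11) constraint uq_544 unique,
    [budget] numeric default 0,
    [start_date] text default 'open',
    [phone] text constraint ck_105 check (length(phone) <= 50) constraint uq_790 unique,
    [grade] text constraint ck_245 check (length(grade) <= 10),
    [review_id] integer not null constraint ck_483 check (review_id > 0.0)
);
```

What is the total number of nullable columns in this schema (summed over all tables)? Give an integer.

assignments: 5 nullable (score, name, status, notes, assignment_id — PK (budget, hire_date, hours) and explicit NOT NULL columns excluded).
offices: 3 nullable (budget, score, end_date — PK (hire_date) and explicit NOT NULL columns excluded).
teams: 8 nullable (team_id, score, name, salary, grade, bonus, hire_date, hours — PK (manager) and explicit NOT NULL columns excluded).
reviews: 9 nullable (manager, status, level, bonus, end_date, budget, start_date, phone, grade — PK none and explicit NOT NULL columns excluded).
Total: 5 + 3 + 8 + 9 = 25.

25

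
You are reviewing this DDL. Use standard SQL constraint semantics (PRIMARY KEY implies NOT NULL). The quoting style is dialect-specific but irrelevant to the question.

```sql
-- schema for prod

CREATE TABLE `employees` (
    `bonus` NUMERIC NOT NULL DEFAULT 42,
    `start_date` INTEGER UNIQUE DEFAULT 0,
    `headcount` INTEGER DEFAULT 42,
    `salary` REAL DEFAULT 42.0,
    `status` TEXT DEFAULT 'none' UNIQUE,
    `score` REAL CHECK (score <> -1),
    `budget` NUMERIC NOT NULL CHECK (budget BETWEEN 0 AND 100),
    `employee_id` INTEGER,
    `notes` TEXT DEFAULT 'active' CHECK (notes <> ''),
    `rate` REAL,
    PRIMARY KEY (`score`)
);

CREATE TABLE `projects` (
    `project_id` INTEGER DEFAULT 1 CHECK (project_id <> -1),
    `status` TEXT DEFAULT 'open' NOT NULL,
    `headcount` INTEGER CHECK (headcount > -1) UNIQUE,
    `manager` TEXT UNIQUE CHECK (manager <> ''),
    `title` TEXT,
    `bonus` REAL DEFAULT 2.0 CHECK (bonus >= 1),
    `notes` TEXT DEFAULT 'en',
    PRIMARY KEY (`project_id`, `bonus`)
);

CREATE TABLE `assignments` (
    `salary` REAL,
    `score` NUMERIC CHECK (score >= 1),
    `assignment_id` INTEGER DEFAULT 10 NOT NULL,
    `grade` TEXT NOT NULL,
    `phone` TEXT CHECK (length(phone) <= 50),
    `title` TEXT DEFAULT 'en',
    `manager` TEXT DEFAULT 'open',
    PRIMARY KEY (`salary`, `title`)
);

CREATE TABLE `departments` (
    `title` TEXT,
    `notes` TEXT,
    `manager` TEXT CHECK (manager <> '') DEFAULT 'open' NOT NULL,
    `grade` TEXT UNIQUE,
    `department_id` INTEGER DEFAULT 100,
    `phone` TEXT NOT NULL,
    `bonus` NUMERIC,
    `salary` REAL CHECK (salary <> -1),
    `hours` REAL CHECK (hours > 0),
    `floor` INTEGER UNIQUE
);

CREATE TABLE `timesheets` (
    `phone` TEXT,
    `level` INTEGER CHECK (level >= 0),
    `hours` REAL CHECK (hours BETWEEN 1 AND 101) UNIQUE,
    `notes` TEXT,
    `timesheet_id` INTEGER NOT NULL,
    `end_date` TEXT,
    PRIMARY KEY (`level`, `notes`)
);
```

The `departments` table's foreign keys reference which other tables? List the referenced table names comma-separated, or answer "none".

No column in departments has a REFERENCES clause.

none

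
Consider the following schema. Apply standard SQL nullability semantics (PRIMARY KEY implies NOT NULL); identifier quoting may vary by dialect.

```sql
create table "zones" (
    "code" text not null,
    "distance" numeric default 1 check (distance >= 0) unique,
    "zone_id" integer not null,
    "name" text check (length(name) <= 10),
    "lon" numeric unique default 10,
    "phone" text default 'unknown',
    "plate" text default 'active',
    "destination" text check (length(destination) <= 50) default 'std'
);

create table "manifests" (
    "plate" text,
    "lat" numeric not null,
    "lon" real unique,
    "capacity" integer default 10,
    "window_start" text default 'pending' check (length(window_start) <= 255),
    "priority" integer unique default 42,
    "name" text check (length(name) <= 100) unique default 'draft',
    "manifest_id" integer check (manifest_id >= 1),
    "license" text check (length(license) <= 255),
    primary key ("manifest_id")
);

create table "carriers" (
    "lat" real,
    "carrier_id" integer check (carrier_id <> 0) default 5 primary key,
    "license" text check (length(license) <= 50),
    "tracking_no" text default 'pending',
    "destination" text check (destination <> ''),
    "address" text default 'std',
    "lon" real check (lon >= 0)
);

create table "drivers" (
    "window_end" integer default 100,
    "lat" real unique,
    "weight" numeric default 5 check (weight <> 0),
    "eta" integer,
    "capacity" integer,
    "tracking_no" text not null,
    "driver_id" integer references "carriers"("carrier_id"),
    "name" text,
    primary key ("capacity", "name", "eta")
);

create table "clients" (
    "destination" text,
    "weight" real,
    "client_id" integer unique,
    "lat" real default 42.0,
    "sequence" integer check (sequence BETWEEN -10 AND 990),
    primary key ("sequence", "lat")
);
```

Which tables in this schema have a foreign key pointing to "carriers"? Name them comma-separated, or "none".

drivers

- drivers.driver_id references carriers(carrier_id).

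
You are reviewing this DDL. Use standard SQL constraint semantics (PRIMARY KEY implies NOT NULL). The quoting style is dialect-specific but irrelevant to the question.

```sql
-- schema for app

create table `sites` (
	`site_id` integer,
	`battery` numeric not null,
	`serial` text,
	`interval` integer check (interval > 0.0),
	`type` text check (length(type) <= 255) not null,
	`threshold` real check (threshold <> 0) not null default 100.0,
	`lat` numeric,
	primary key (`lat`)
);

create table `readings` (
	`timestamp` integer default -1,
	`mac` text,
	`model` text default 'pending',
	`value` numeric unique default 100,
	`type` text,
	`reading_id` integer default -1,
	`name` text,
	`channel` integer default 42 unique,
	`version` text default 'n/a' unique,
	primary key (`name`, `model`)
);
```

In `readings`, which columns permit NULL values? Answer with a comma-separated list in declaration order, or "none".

- timestamp: DEFAULT only fills an omitted column; an explicit NULL is still allowed → nullable.
- mac: no NOT NULL constraint applies → nullable.
- model: part of the PRIMARY KEY, which implies NOT NULL → not nullable.
- value: UNIQUE does not imply NOT NULL → nullable.
- type: no NOT NULL constraint applies → nullable.
- reading_id: DEFAULT only fills an omitted column; an explicit NULL is still allowed → nullable.
- name: part of the PRIMARY KEY, which implies NOT NULL → not nullable.
- channel: UNIQUE does not imply NOT NULL → nullable.
- version: UNIQUE does not imply NOT NULL → nullable.

timestamp, mac, value, type, reading_id, channel, version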